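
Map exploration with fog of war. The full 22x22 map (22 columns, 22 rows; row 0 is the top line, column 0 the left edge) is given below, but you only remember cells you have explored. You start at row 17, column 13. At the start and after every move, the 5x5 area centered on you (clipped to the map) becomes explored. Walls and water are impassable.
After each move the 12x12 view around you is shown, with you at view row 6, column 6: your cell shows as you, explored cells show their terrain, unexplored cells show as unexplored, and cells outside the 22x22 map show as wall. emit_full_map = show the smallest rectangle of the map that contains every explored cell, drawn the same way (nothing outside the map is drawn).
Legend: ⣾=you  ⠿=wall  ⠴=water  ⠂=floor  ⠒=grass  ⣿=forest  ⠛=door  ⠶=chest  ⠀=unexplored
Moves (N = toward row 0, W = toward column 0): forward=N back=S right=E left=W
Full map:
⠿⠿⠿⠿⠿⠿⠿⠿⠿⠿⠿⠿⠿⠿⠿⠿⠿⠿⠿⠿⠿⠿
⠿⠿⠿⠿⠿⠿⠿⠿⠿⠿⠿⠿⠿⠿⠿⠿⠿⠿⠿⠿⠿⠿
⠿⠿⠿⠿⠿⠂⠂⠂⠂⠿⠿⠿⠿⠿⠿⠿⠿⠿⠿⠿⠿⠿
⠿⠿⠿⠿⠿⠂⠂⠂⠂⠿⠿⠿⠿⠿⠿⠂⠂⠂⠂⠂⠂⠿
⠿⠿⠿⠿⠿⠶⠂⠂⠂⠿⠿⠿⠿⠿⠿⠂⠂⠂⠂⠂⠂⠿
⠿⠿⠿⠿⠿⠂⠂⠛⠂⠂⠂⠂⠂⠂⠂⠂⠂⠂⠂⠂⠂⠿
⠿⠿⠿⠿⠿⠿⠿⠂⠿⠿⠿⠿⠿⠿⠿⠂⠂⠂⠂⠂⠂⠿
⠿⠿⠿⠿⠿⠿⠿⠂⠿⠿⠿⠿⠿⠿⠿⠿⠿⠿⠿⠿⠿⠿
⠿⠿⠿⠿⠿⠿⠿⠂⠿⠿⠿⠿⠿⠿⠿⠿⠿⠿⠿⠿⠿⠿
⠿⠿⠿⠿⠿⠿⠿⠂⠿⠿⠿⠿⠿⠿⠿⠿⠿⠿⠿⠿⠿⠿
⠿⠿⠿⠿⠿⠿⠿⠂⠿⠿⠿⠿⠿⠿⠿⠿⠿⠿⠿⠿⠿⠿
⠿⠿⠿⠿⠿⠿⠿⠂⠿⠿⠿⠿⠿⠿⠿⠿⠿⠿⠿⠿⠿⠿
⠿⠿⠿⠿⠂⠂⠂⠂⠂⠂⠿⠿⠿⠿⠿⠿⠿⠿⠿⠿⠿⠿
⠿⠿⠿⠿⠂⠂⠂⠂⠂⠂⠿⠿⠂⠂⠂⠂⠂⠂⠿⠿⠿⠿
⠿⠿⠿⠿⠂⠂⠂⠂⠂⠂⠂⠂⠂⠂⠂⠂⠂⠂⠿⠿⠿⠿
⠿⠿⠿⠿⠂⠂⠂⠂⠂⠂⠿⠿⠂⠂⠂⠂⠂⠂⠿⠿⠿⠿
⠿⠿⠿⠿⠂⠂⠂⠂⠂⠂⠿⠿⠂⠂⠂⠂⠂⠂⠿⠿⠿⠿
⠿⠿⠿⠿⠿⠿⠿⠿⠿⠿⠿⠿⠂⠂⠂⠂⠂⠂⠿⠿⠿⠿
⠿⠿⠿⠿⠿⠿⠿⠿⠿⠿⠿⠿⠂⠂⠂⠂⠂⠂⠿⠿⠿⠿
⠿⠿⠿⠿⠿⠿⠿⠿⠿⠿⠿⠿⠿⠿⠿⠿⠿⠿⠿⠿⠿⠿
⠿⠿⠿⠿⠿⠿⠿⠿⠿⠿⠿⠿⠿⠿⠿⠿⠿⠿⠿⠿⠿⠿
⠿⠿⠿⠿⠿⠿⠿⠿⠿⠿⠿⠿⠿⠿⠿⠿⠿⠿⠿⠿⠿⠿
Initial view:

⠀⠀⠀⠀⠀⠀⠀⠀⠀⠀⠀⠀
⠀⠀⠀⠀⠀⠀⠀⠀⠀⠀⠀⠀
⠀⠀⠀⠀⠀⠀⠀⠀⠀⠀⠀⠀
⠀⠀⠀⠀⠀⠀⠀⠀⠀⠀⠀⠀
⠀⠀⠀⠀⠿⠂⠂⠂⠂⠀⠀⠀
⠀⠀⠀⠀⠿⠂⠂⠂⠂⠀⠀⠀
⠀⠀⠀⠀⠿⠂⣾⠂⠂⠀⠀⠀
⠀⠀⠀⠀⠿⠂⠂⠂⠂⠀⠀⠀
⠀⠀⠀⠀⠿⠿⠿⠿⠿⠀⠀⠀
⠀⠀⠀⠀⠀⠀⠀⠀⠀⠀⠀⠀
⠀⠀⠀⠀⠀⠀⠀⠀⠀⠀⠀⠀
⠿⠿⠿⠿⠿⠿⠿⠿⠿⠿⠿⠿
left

⠀⠀⠀⠀⠀⠀⠀⠀⠀⠀⠀⠀
⠀⠀⠀⠀⠀⠀⠀⠀⠀⠀⠀⠀
⠀⠀⠀⠀⠀⠀⠀⠀⠀⠀⠀⠀
⠀⠀⠀⠀⠀⠀⠀⠀⠀⠀⠀⠀
⠀⠀⠀⠀⠿⠿⠂⠂⠂⠂⠀⠀
⠀⠀⠀⠀⠿⠿⠂⠂⠂⠂⠀⠀
⠀⠀⠀⠀⠿⠿⣾⠂⠂⠂⠀⠀
⠀⠀⠀⠀⠿⠿⠂⠂⠂⠂⠀⠀
⠀⠀⠀⠀⠿⠿⠿⠿⠿⠿⠀⠀
⠀⠀⠀⠀⠀⠀⠀⠀⠀⠀⠀⠀
⠀⠀⠀⠀⠀⠀⠀⠀⠀⠀⠀⠀
⠿⠿⠿⠿⠿⠿⠿⠿⠿⠿⠿⠿

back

⠀⠀⠀⠀⠀⠀⠀⠀⠀⠀⠀⠀
⠀⠀⠀⠀⠀⠀⠀⠀⠀⠀⠀⠀
⠀⠀⠀⠀⠀⠀⠀⠀⠀⠀⠀⠀
⠀⠀⠀⠀⠿⠿⠂⠂⠂⠂⠀⠀
⠀⠀⠀⠀⠿⠿⠂⠂⠂⠂⠀⠀
⠀⠀⠀⠀⠿⠿⠂⠂⠂⠂⠀⠀
⠀⠀⠀⠀⠿⠿⣾⠂⠂⠂⠀⠀
⠀⠀⠀⠀⠿⠿⠿⠿⠿⠿⠀⠀
⠀⠀⠀⠀⠿⠿⠿⠿⠿⠀⠀⠀
⠀⠀⠀⠀⠀⠀⠀⠀⠀⠀⠀⠀
⠿⠿⠿⠿⠿⠿⠿⠿⠿⠿⠿⠿
⠿⠿⠿⠿⠿⠿⠿⠿⠿⠿⠿⠿

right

⠀⠀⠀⠀⠀⠀⠀⠀⠀⠀⠀⠀
⠀⠀⠀⠀⠀⠀⠀⠀⠀⠀⠀⠀
⠀⠀⠀⠀⠀⠀⠀⠀⠀⠀⠀⠀
⠀⠀⠀⠿⠿⠂⠂⠂⠂⠀⠀⠀
⠀⠀⠀⠿⠿⠂⠂⠂⠂⠀⠀⠀
⠀⠀⠀⠿⠿⠂⠂⠂⠂⠀⠀⠀
⠀⠀⠀⠿⠿⠂⣾⠂⠂⠀⠀⠀
⠀⠀⠀⠿⠿⠿⠿⠿⠿⠀⠀⠀
⠀⠀⠀⠿⠿⠿⠿⠿⠿⠀⠀⠀
⠀⠀⠀⠀⠀⠀⠀⠀⠀⠀⠀⠀
⠿⠿⠿⠿⠿⠿⠿⠿⠿⠿⠿⠿
⠿⠿⠿⠿⠿⠿⠿⠿⠿⠿⠿⠿

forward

⠀⠀⠀⠀⠀⠀⠀⠀⠀⠀⠀⠀
⠀⠀⠀⠀⠀⠀⠀⠀⠀⠀⠀⠀
⠀⠀⠀⠀⠀⠀⠀⠀⠀⠀⠀⠀
⠀⠀⠀⠀⠀⠀⠀⠀⠀⠀⠀⠀
⠀⠀⠀⠿⠿⠂⠂⠂⠂⠀⠀⠀
⠀⠀⠀⠿⠿⠂⠂⠂⠂⠀⠀⠀
⠀⠀⠀⠿⠿⠂⣾⠂⠂⠀⠀⠀
⠀⠀⠀⠿⠿⠂⠂⠂⠂⠀⠀⠀
⠀⠀⠀⠿⠿⠿⠿⠿⠿⠀⠀⠀
⠀⠀⠀⠿⠿⠿⠿⠿⠿⠀⠀⠀
⠀⠀⠀⠀⠀⠀⠀⠀⠀⠀⠀⠀
⠿⠿⠿⠿⠿⠿⠿⠿⠿⠿⠿⠿

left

⠀⠀⠀⠀⠀⠀⠀⠀⠀⠀⠀⠀
⠀⠀⠀⠀⠀⠀⠀⠀⠀⠀⠀⠀
⠀⠀⠀⠀⠀⠀⠀⠀⠀⠀⠀⠀
⠀⠀⠀⠀⠀⠀⠀⠀⠀⠀⠀⠀
⠀⠀⠀⠀⠿⠿⠂⠂⠂⠂⠀⠀
⠀⠀⠀⠀⠿⠿⠂⠂⠂⠂⠀⠀
⠀⠀⠀⠀⠿⠿⣾⠂⠂⠂⠀⠀
⠀⠀⠀⠀⠿⠿⠂⠂⠂⠂⠀⠀
⠀⠀⠀⠀⠿⠿⠿⠿⠿⠿⠀⠀
⠀⠀⠀⠀⠿⠿⠿⠿⠿⠿⠀⠀
⠀⠀⠀⠀⠀⠀⠀⠀⠀⠀⠀⠀
⠿⠿⠿⠿⠿⠿⠿⠿⠿⠿⠿⠿

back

⠀⠀⠀⠀⠀⠀⠀⠀⠀⠀⠀⠀
⠀⠀⠀⠀⠀⠀⠀⠀⠀⠀⠀⠀
⠀⠀⠀⠀⠀⠀⠀⠀⠀⠀⠀⠀
⠀⠀⠀⠀⠿⠿⠂⠂⠂⠂⠀⠀
⠀⠀⠀⠀⠿⠿⠂⠂⠂⠂⠀⠀
⠀⠀⠀⠀⠿⠿⠂⠂⠂⠂⠀⠀
⠀⠀⠀⠀⠿⠿⣾⠂⠂⠂⠀⠀
⠀⠀⠀⠀⠿⠿⠿⠿⠿⠿⠀⠀
⠀⠀⠀⠀⠿⠿⠿⠿⠿⠿⠀⠀
⠀⠀⠀⠀⠀⠀⠀⠀⠀⠀⠀⠀
⠿⠿⠿⠿⠿⠿⠿⠿⠿⠿⠿⠿
⠿⠿⠿⠿⠿⠿⠿⠿⠿⠿⠿⠿

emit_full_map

⠿⠿⠂⠂⠂⠂
⠿⠿⠂⠂⠂⠂
⠿⠿⠂⠂⠂⠂
⠿⠿⣾⠂⠂⠂
⠿⠿⠿⠿⠿⠿
⠿⠿⠿⠿⠿⠿

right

⠀⠀⠀⠀⠀⠀⠀⠀⠀⠀⠀⠀
⠀⠀⠀⠀⠀⠀⠀⠀⠀⠀⠀⠀
⠀⠀⠀⠀⠀⠀⠀⠀⠀⠀⠀⠀
⠀⠀⠀⠿⠿⠂⠂⠂⠂⠀⠀⠀
⠀⠀⠀⠿⠿⠂⠂⠂⠂⠀⠀⠀
⠀⠀⠀⠿⠿⠂⠂⠂⠂⠀⠀⠀
⠀⠀⠀⠿⠿⠂⣾⠂⠂⠀⠀⠀
⠀⠀⠀⠿⠿⠿⠿⠿⠿⠀⠀⠀
⠀⠀⠀⠿⠿⠿⠿⠿⠿⠀⠀⠀
⠀⠀⠀⠀⠀⠀⠀⠀⠀⠀⠀⠀
⠿⠿⠿⠿⠿⠿⠿⠿⠿⠿⠿⠿
⠿⠿⠿⠿⠿⠿⠿⠿⠿⠿⠿⠿

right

⠀⠀⠀⠀⠀⠀⠀⠀⠀⠀⠀⠀
⠀⠀⠀⠀⠀⠀⠀⠀⠀⠀⠀⠀
⠀⠀⠀⠀⠀⠀⠀⠀⠀⠀⠀⠀
⠀⠀⠿⠿⠂⠂⠂⠂⠀⠀⠀⠀
⠀⠀⠿⠿⠂⠂⠂⠂⠂⠀⠀⠀
⠀⠀⠿⠿⠂⠂⠂⠂⠂⠀⠀⠀
⠀⠀⠿⠿⠂⠂⣾⠂⠂⠀⠀⠀
⠀⠀⠿⠿⠿⠿⠿⠿⠿⠀⠀⠀
⠀⠀⠿⠿⠿⠿⠿⠿⠿⠀⠀⠀
⠀⠀⠀⠀⠀⠀⠀⠀⠀⠀⠀⠀
⠿⠿⠿⠿⠿⠿⠿⠿⠿⠿⠿⠿
⠿⠿⠿⠿⠿⠿⠿⠿⠿⠿⠿⠿

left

⠀⠀⠀⠀⠀⠀⠀⠀⠀⠀⠀⠀
⠀⠀⠀⠀⠀⠀⠀⠀⠀⠀⠀⠀
⠀⠀⠀⠀⠀⠀⠀⠀⠀⠀⠀⠀
⠀⠀⠀⠿⠿⠂⠂⠂⠂⠀⠀⠀
⠀⠀⠀⠿⠿⠂⠂⠂⠂⠂⠀⠀
⠀⠀⠀⠿⠿⠂⠂⠂⠂⠂⠀⠀
⠀⠀⠀⠿⠿⠂⣾⠂⠂⠂⠀⠀
⠀⠀⠀⠿⠿⠿⠿⠿⠿⠿⠀⠀
⠀⠀⠀⠿⠿⠿⠿⠿⠿⠿⠀⠀
⠀⠀⠀⠀⠀⠀⠀⠀⠀⠀⠀⠀
⠿⠿⠿⠿⠿⠿⠿⠿⠿⠿⠿⠿
⠿⠿⠿⠿⠿⠿⠿⠿⠿⠿⠿⠿

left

⠀⠀⠀⠀⠀⠀⠀⠀⠀⠀⠀⠀
⠀⠀⠀⠀⠀⠀⠀⠀⠀⠀⠀⠀
⠀⠀⠀⠀⠀⠀⠀⠀⠀⠀⠀⠀
⠀⠀⠀⠀⠿⠿⠂⠂⠂⠂⠀⠀
⠀⠀⠀⠀⠿⠿⠂⠂⠂⠂⠂⠀
⠀⠀⠀⠀⠿⠿⠂⠂⠂⠂⠂⠀
⠀⠀⠀⠀⠿⠿⣾⠂⠂⠂⠂⠀
⠀⠀⠀⠀⠿⠿⠿⠿⠿⠿⠿⠀
⠀⠀⠀⠀⠿⠿⠿⠿⠿⠿⠿⠀
⠀⠀⠀⠀⠀⠀⠀⠀⠀⠀⠀⠀
⠿⠿⠿⠿⠿⠿⠿⠿⠿⠿⠿⠿
⠿⠿⠿⠿⠿⠿⠿⠿⠿⠿⠿⠿

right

⠀⠀⠀⠀⠀⠀⠀⠀⠀⠀⠀⠀
⠀⠀⠀⠀⠀⠀⠀⠀⠀⠀⠀⠀
⠀⠀⠀⠀⠀⠀⠀⠀⠀⠀⠀⠀
⠀⠀⠀⠿⠿⠂⠂⠂⠂⠀⠀⠀
⠀⠀⠀⠿⠿⠂⠂⠂⠂⠂⠀⠀
⠀⠀⠀⠿⠿⠂⠂⠂⠂⠂⠀⠀
⠀⠀⠀⠿⠿⠂⣾⠂⠂⠂⠀⠀
⠀⠀⠀⠿⠿⠿⠿⠿⠿⠿⠀⠀
⠀⠀⠀⠿⠿⠿⠿⠿⠿⠿⠀⠀
⠀⠀⠀⠀⠀⠀⠀⠀⠀⠀⠀⠀
⠿⠿⠿⠿⠿⠿⠿⠿⠿⠿⠿⠿
⠿⠿⠿⠿⠿⠿⠿⠿⠿⠿⠿⠿

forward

⠀⠀⠀⠀⠀⠀⠀⠀⠀⠀⠀⠀
⠀⠀⠀⠀⠀⠀⠀⠀⠀⠀⠀⠀
⠀⠀⠀⠀⠀⠀⠀⠀⠀⠀⠀⠀
⠀⠀⠀⠀⠀⠀⠀⠀⠀⠀⠀⠀
⠀⠀⠀⠿⠿⠂⠂⠂⠂⠀⠀⠀
⠀⠀⠀⠿⠿⠂⠂⠂⠂⠂⠀⠀
⠀⠀⠀⠿⠿⠂⣾⠂⠂⠂⠀⠀
⠀⠀⠀⠿⠿⠂⠂⠂⠂⠂⠀⠀
⠀⠀⠀⠿⠿⠿⠿⠿⠿⠿⠀⠀
⠀⠀⠀⠿⠿⠿⠿⠿⠿⠿⠀⠀
⠀⠀⠀⠀⠀⠀⠀⠀⠀⠀⠀⠀
⠿⠿⠿⠿⠿⠿⠿⠿⠿⠿⠿⠿

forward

⠀⠀⠀⠀⠀⠀⠀⠀⠀⠀⠀⠀
⠀⠀⠀⠀⠀⠀⠀⠀⠀⠀⠀⠀
⠀⠀⠀⠀⠀⠀⠀⠀⠀⠀⠀⠀
⠀⠀⠀⠀⠀⠀⠀⠀⠀⠀⠀⠀
⠀⠀⠀⠀⠂⠂⠂⠂⠂⠀⠀⠀
⠀⠀⠀⠿⠿⠂⠂⠂⠂⠀⠀⠀
⠀⠀⠀⠿⠿⠂⣾⠂⠂⠂⠀⠀
⠀⠀⠀⠿⠿⠂⠂⠂⠂⠂⠀⠀
⠀⠀⠀⠿⠿⠂⠂⠂⠂⠂⠀⠀
⠀⠀⠀⠿⠿⠿⠿⠿⠿⠿⠀⠀
⠀⠀⠀⠿⠿⠿⠿⠿⠿⠿⠀⠀
⠀⠀⠀⠀⠀⠀⠀⠀⠀⠀⠀⠀

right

⠀⠀⠀⠀⠀⠀⠀⠀⠀⠀⠀⠀
⠀⠀⠀⠀⠀⠀⠀⠀⠀⠀⠀⠀
⠀⠀⠀⠀⠀⠀⠀⠀⠀⠀⠀⠀
⠀⠀⠀⠀⠀⠀⠀⠀⠀⠀⠀⠀
⠀⠀⠀⠂⠂⠂⠂⠂⠂⠀⠀⠀
⠀⠀⠿⠿⠂⠂⠂⠂⠂⠀⠀⠀
⠀⠀⠿⠿⠂⠂⣾⠂⠂⠀⠀⠀
⠀⠀⠿⠿⠂⠂⠂⠂⠂⠀⠀⠀
⠀⠀⠿⠿⠂⠂⠂⠂⠂⠀⠀⠀
⠀⠀⠿⠿⠿⠿⠿⠿⠿⠀⠀⠀
⠀⠀⠿⠿⠿⠿⠿⠿⠿⠀⠀⠀
⠀⠀⠀⠀⠀⠀⠀⠀⠀⠀⠀⠀

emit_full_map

⠀⠂⠂⠂⠂⠂⠂
⠿⠿⠂⠂⠂⠂⠂
⠿⠿⠂⠂⣾⠂⠂
⠿⠿⠂⠂⠂⠂⠂
⠿⠿⠂⠂⠂⠂⠂
⠿⠿⠿⠿⠿⠿⠿
⠿⠿⠿⠿⠿⠿⠿

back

⠀⠀⠀⠀⠀⠀⠀⠀⠀⠀⠀⠀
⠀⠀⠀⠀⠀⠀⠀⠀⠀⠀⠀⠀
⠀⠀⠀⠀⠀⠀⠀⠀⠀⠀⠀⠀
⠀⠀⠀⠂⠂⠂⠂⠂⠂⠀⠀⠀
⠀⠀⠿⠿⠂⠂⠂⠂⠂⠀⠀⠀
⠀⠀⠿⠿⠂⠂⠂⠂⠂⠀⠀⠀
⠀⠀⠿⠿⠂⠂⣾⠂⠂⠀⠀⠀
⠀⠀⠿⠿⠂⠂⠂⠂⠂⠀⠀⠀
⠀⠀⠿⠿⠿⠿⠿⠿⠿⠀⠀⠀
⠀⠀⠿⠿⠿⠿⠿⠿⠿⠀⠀⠀
⠀⠀⠀⠀⠀⠀⠀⠀⠀⠀⠀⠀
⠿⠿⠿⠿⠿⠿⠿⠿⠿⠿⠿⠿

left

⠀⠀⠀⠀⠀⠀⠀⠀⠀⠀⠀⠀
⠀⠀⠀⠀⠀⠀⠀⠀⠀⠀⠀⠀
⠀⠀⠀⠀⠀⠀⠀⠀⠀⠀⠀⠀
⠀⠀⠀⠀⠂⠂⠂⠂⠂⠂⠀⠀
⠀⠀⠀⠿⠿⠂⠂⠂⠂⠂⠀⠀
⠀⠀⠀⠿⠿⠂⠂⠂⠂⠂⠀⠀
⠀⠀⠀⠿⠿⠂⣾⠂⠂⠂⠀⠀
⠀⠀⠀⠿⠿⠂⠂⠂⠂⠂⠀⠀
⠀⠀⠀⠿⠿⠿⠿⠿⠿⠿⠀⠀
⠀⠀⠀⠿⠿⠿⠿⠿⠿⠿⠀⠀
⠀⠀⠀⠀⠀⠀⠀⠀⠀⠀⠀⠀
⠿⠿⠿⠿⠿⠿⠿⠿⠿⠿⠿⠿

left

⠀⠀⠀⠀⠀⠀⠀⠀⠀⠀⠀⠀
⠀⠀⠀⠀⠀⠀⠀⠀⠀⠀⠀⠀
⠀⠀⠀⠀⠀⠀⠀⠀⠀⠀⠀⠀
⠀⠀⠀⠀⠀⠂⠂⠂⠂⠂⠂⠀
⠀⠀⠀⠀⠿⠿⠂⠂⠂⠂⠂⠀
⠀⠀⠀⠀⠿⠿⠂⠂⠂⠂⠂⠀
⠀⠀⠀⠀⠿⠿⣾⠂⠂⠂⠂⠀
⠀⠀⠀⠀⠿⠿⠂⠂⠂⠂⠂⠀
⠀⠀⠀⠀⠿⠿⠿⠿⠿⠿⠿⠀
⠀⠀⠀⠀⠿⠿⠿⠿⠿⠿⠿⠀
⠀⠀⠀⠀⠀⠀⠀⠀⠀⠀⠀⠀
⠿⠿⠿⠿⠿⠿⠿⠿⠿⠿⠿⠿

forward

⠀⠀⠀⠀⠀⠀⠀⠀⠀⠀⠀⠀
⠀⠀⠀⠀⠀⠀⠀⠀⠀⠀⠀⠀
⠀⠀⠀⠀⠀⠀⠀⠀⠀⠀⠀⠀
⠀⠀⠀⠀⠀⠀⠀⠀⠀⠀⠀⠀
⠀⠀⠀⠀⠂⠂⠂⠂⠂⠂⠂⠀
⠀⠀⠀⠀⠿⠿⠂⠂⠂⠂⠂⠀
⠀⠀⠀⠀⠿⠿⣾⠂⠂⠂⠂⠀
⠀⠀⠀⠀⠿⠿⠂⠂⠂⠂⠂⠀
⠀⠀⠀⠀⠿⠿⠂⠂⠂⠂⠂⠀
⠀⠀⠀⠀⠿⠿⠿⠿⠿⠿⠿⠀
⠀⠀⠀⠀⠿⠿⠿⠿⠿⠿⠿⠀
⠀⠀⠀⠀⠀⠀⠀⠀⠀⠀⠀⠀

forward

⠀⠀⠀⠀⠀⠀⠀⠀⠀⠀⠀⠀
⠀⠀⠀⠀⠀⠀⠀⠀⠀⠀⠀⠀
⠀⠀⠀⠀⠀⠀⠀⠀⠀⠀⠀⠀
⠀⠀⠀⠀⠀⠀⠀⠀⠀⠀⠀⠀
⠀⠀⠀⠀⠿⠿⠂⠂⠂⠀⠀⠀
⠀⠀⠀⠀⠂⠂⠂⠂⠂⠂⠂⠀
⠀⠀⠀⠀⠿⠿⣾⠂⠂⠂⠂⠀
⠀⠀⠀⠀⠿⠿⠂⠂⠂⠂⠂⠀
⠀⠀⠀⠀⠿⠿⠂⠂⠂⠂⠂⠀
⠀⠀⠀⠀⠿⠿⠂⠂⠂⠂⠂⠀
⠀⠀⠀⠀⠿⠿⠿⠿⠿⠿⠿⠀
⠀⠀⠀⠀⠿⠿⠿⠿⠿⠿⠿⠀

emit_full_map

⠿⠿⠂⠂⠂⠀⠀
⠂⠂⠂⠂⠂⠂⠂
⠿⠿⣾⠂⠂⠂⠂
⠿⠿⠂⠂⠂⠂⠂
⠿⠿⠂⠂⠂⠂⠂
⠿⠿⠂⠂⠂⠂⠂
⠿⠿⠿⠿⠿⠿⠿
⠿⠿⠿⠿⠿⠿⠿

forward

⠀⠀⠀⠀⠀⠀⠀⠀⠀⠀⠀⠀
⠀⠀⠀⠀⠀⠀⠀⠀⠀⠀⠀⠀
⠀⠀⠀⠀⠀⠀⠀⠀⠀⠀⠀⠀
⠀⠀⠀⠀⠀⠀⠀⠀⠀⠀⠀⠀
⠀⠀⠀⠀⠿⠿⠿⠿⠿⠀⠀⠀
⠀⠀⠀⠀⠿⠿⠂⠂⠂⠀⠀⠀
⠀⠀⠀⠀⠂⠂⣾⠂⠂⠂⠂⠀
⠀⠀⠀⠀⠿⠿⠂⠂⠂⠂⠂⠀
⠀⠀⠀⠀⠿⠿⠂⠂⠂⠂⠂⠀
⠀⠀⠀⠀⠿⠿⠂⠂⠂⠂⠂⠀
⠀⠀⠀⠀⠿⠿⠂⠂⠂⠂⠂⠀
⠀⠀⠀⠀⠿⠿⠿⠿⠿⠿⠿⠀

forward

⠀⠀⠀⠀⠀⠀⠀⠀⠀⠀⠀⠀
⠀⠀⠀⠀⠀⠀⠀⠀⠀⠀⠀⠀
⠀⠀⠀⠀⠀⠀⠀⠀⠀⠀⠀⠀
⠀⠀⠀⠀⠀⠀⠀⠀⠀⠀⠀⠀
⠀⠀⠀⠀⠿⠿⠿⠿⠿⠀⠀⠀
⠀⠀⠀⠀⠿⠿⠿⠿⠿⠀⠀⠀
⠀⠀⠀⠀⠿⠿⣾⠂⠂⠀⠀⠀
⠀⠀⠀⠀⠂⠂⠂⠂⠂⠂⠂⠀
⠀⠀⠀⠀⠿⠿⠂⠂⠂⠂⠂⠀
⠀⠀⠀⠀⠿⠿⠂⠂⠂⠂⠂⠀
⠀⠀⠀⠀⠿⠿⠂⠂⠂⠂⠂⠀
⠀⠀⠀⠀⠿⠿⠂⠂⠂⠂⠂⠀

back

⠀⠀⠀⠀⠀⠀⠀⠀⠀⠀⠀⠀
⠀⠀⠀⠀⠀⠀⠀⠀⠀⠀⠀⠀
⠀⠀⠀⠀⠀⠀⠀⠀⠀⠀⠀⠀
⠀⠀⠀⠀⠿⠿⠿⠿⠿⠀⠀⠀
⠀⠀⠀⠀⠿⠿⠿⠿⠿⠀⠀⠀
⠀⠀⠀⠀⠿⠿⠂⠂⠂⠀⠀⠀
⠀⠀⠀⠀⠂⠂⣾⠂⠂⠂⠂⠀
⠀⠀⠀⠀⠿⠿⠂⠂⠂⠂⠂⠀
⠀⠀⠀⠀⠿⠿⠂⠂⠂⠂⠂⠀
⠀⠀⠀⠀⠿⠿⠂⠂⠂⠂⠂⠀
⠀⠀⠀⠀⠿⠿⠂⠂⠂⠂⠂⠀
⠀⠀⠀⠀⠿⠿⠿⠿⠿⠿⠿⠀

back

⠀⠀⠀⠀⠀⠀⠀⠀⠀⠀⠀⠀
⠀⠀⠀⠀⠀⠀⠀⠀⠀⠀⠀⠀
⠀⠀⠀⠀⠿⠿⠿⠿⠿⠀⠀⠀
⠀⠀⠀⠀⠿⠿⠿⠿⠿⠀⠀⠀
⠀⠀⠀⠀⠿⠿⠂⠂⠂⠀⠀⠀
⠀⠀⠀⠀⠂⠂⠂⠂⠂⠂⠂⠀
⠀⠀⠀⠀⠿⠿⣾⠂⠂⠂⠂⠀
⠀⠀⠀⠀⠿⠿⠂⠂⠂⠂⠂⠀
⠀⠀⠀⠀⠿⠿⠂⠂⠂⠂⠂⠀
⠀⠀⠀⠀⠿⠿⠂⠂⠂⠂⠂⠀
⠀⠀⠀⠀⠿⠿⠿⠿⠿⠿⠿⠀
⠀⠀⠀⠀⠿⠿⠿⠿⠿⠿⠿⠀

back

⠀⠀⠀⠀⠀⠀⠀⠀⠀⠀⠀⠀
⠀⠀⠀⠀⠿⠿⠿⠿⠿⠀⠀⠀
⠀⠀⠀⠀⠿⠿⠿⠿⠿⠀⠀⠀
⠀⠀⠀⠀⠿⠿⠂⠂⠂⠀⠀⠀
⠀⠀⠀⠀⠂⠂⠂⠂⠂⠂⠂⠀
⠀⠀⠀⠀⠿⠿⠂⠂⠂⠂⠂⠀
⠀⠀⠀⠀⠿⠿⣾⠂⠂⠂⠂⠀
⠀⠀⠀⠀⠿⠿⠂⠂⠂⠂⠂⠀
⠀⠀⠀⠀⠿⠿⠂⠂⠂⠂⠂⠀
⠀⠀⠀⠀⠿⠿⠿⠿⠿⠿⠿⠀
⠀⠀⠀⠀⠿⠿⠿⠿⠿⠿⠿⠀
⠀⠀⠀⠀⠀⠀⠀⠀⠀⠀⠀⠀

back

⠀⠀⠀⠀⠿⠿⠿⠿⠿⠀⠀⠀
⠀⠀⠀⠀⠿⠿⠿⠿⠿⠀⠀⠀
⠀⠀⠀⠀⠿⠿⠂⠂⠂⠀⠀⠀
⠀⠀⠀⠀⠂⠂⠂⠂⠂⠂⠂⠀
⠀⠀⠀⠀⠿⠿⠂⠂⠂⠂⠂⠀
⠀⠀⠀⠀⠿⠿⠂⠂⠂⠂⠂⠀
⠀⠀⠀⠀⠿⠿⣾⠂⠂⠂⠂⠀
⠀⠀⠀⠀⠿⠿⠂⠂⠂⠂⠂⠀
⠀⠀⠀⠀⠿⠿⠿⠿⠿⠿⠿⠀
⠀⠀⠀⠀⠿⠿⠿⠿⠿⠿⠿⠀
⠀⠀⠀⠀⠀⠀⠀⠀⠀⠀⠀⠀
⠿⠿⠿⠿⠿⠿⠿⠿⠿⠿⠿⠿

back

⠀⠀⠀⠀⠿⠿⠿⠿⠿⠀⠀⠀
⠀⠀⠀⠀⠿⠿⠂⠂⠂⠀⠀⠀
⠀⠀⠀⠀⠂⠂⠂⠂⠂⠂⠂⠀
⠀⠀⠀⠀⠿⠿⠂⠂⠂⠂⠂⠀
⠀⠀⠀⠀⠿⠿⠂⠂⠂⠂⠂⠀
⠀⠀⠀⠀⠿⠿⠂⠂⠂⠂⠂⠀
⠀⠀⠀⠀⠿⠿⣾⠂⠂⠂⠂⠀
⠀⠀⠀⠀⠿⠿⠿⠿⠿⠿⠿⠀
⠀⠀⠀⠀⠿⠿⠿⠿⠿⠿⠿⠀
⠀⠀⠀⠀⠀⠀⠀⠀⠀⠀⠀⠀
⠿⠿⠿⠿⠿⠿⠿⠿⠿⠿⠿⠿
⠿⠿⠿⠿⠿⠿⠿⠿⠿⠿⠿⠿

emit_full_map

⠿⠿⠿⠿⠿⠀⠀
⠿⠿⠿⠿⠿⠀⠀
⠿⠿⠂⠂⠂⠀⠀
⠂⠂⠂⠂⠂⠂⠂
⠿⠿⠂⠂⠂⠂⠂
⠿⠿⠂⠂⠂⠂⠂
⠿⠿⠂⠂⠂⠂⠂
⠿⠿⣾⠂⠂⠂⠂
⠿⠿⠿⠿⠿⠿⠿
⠿⠿⠿⠿⠿⠿⠿


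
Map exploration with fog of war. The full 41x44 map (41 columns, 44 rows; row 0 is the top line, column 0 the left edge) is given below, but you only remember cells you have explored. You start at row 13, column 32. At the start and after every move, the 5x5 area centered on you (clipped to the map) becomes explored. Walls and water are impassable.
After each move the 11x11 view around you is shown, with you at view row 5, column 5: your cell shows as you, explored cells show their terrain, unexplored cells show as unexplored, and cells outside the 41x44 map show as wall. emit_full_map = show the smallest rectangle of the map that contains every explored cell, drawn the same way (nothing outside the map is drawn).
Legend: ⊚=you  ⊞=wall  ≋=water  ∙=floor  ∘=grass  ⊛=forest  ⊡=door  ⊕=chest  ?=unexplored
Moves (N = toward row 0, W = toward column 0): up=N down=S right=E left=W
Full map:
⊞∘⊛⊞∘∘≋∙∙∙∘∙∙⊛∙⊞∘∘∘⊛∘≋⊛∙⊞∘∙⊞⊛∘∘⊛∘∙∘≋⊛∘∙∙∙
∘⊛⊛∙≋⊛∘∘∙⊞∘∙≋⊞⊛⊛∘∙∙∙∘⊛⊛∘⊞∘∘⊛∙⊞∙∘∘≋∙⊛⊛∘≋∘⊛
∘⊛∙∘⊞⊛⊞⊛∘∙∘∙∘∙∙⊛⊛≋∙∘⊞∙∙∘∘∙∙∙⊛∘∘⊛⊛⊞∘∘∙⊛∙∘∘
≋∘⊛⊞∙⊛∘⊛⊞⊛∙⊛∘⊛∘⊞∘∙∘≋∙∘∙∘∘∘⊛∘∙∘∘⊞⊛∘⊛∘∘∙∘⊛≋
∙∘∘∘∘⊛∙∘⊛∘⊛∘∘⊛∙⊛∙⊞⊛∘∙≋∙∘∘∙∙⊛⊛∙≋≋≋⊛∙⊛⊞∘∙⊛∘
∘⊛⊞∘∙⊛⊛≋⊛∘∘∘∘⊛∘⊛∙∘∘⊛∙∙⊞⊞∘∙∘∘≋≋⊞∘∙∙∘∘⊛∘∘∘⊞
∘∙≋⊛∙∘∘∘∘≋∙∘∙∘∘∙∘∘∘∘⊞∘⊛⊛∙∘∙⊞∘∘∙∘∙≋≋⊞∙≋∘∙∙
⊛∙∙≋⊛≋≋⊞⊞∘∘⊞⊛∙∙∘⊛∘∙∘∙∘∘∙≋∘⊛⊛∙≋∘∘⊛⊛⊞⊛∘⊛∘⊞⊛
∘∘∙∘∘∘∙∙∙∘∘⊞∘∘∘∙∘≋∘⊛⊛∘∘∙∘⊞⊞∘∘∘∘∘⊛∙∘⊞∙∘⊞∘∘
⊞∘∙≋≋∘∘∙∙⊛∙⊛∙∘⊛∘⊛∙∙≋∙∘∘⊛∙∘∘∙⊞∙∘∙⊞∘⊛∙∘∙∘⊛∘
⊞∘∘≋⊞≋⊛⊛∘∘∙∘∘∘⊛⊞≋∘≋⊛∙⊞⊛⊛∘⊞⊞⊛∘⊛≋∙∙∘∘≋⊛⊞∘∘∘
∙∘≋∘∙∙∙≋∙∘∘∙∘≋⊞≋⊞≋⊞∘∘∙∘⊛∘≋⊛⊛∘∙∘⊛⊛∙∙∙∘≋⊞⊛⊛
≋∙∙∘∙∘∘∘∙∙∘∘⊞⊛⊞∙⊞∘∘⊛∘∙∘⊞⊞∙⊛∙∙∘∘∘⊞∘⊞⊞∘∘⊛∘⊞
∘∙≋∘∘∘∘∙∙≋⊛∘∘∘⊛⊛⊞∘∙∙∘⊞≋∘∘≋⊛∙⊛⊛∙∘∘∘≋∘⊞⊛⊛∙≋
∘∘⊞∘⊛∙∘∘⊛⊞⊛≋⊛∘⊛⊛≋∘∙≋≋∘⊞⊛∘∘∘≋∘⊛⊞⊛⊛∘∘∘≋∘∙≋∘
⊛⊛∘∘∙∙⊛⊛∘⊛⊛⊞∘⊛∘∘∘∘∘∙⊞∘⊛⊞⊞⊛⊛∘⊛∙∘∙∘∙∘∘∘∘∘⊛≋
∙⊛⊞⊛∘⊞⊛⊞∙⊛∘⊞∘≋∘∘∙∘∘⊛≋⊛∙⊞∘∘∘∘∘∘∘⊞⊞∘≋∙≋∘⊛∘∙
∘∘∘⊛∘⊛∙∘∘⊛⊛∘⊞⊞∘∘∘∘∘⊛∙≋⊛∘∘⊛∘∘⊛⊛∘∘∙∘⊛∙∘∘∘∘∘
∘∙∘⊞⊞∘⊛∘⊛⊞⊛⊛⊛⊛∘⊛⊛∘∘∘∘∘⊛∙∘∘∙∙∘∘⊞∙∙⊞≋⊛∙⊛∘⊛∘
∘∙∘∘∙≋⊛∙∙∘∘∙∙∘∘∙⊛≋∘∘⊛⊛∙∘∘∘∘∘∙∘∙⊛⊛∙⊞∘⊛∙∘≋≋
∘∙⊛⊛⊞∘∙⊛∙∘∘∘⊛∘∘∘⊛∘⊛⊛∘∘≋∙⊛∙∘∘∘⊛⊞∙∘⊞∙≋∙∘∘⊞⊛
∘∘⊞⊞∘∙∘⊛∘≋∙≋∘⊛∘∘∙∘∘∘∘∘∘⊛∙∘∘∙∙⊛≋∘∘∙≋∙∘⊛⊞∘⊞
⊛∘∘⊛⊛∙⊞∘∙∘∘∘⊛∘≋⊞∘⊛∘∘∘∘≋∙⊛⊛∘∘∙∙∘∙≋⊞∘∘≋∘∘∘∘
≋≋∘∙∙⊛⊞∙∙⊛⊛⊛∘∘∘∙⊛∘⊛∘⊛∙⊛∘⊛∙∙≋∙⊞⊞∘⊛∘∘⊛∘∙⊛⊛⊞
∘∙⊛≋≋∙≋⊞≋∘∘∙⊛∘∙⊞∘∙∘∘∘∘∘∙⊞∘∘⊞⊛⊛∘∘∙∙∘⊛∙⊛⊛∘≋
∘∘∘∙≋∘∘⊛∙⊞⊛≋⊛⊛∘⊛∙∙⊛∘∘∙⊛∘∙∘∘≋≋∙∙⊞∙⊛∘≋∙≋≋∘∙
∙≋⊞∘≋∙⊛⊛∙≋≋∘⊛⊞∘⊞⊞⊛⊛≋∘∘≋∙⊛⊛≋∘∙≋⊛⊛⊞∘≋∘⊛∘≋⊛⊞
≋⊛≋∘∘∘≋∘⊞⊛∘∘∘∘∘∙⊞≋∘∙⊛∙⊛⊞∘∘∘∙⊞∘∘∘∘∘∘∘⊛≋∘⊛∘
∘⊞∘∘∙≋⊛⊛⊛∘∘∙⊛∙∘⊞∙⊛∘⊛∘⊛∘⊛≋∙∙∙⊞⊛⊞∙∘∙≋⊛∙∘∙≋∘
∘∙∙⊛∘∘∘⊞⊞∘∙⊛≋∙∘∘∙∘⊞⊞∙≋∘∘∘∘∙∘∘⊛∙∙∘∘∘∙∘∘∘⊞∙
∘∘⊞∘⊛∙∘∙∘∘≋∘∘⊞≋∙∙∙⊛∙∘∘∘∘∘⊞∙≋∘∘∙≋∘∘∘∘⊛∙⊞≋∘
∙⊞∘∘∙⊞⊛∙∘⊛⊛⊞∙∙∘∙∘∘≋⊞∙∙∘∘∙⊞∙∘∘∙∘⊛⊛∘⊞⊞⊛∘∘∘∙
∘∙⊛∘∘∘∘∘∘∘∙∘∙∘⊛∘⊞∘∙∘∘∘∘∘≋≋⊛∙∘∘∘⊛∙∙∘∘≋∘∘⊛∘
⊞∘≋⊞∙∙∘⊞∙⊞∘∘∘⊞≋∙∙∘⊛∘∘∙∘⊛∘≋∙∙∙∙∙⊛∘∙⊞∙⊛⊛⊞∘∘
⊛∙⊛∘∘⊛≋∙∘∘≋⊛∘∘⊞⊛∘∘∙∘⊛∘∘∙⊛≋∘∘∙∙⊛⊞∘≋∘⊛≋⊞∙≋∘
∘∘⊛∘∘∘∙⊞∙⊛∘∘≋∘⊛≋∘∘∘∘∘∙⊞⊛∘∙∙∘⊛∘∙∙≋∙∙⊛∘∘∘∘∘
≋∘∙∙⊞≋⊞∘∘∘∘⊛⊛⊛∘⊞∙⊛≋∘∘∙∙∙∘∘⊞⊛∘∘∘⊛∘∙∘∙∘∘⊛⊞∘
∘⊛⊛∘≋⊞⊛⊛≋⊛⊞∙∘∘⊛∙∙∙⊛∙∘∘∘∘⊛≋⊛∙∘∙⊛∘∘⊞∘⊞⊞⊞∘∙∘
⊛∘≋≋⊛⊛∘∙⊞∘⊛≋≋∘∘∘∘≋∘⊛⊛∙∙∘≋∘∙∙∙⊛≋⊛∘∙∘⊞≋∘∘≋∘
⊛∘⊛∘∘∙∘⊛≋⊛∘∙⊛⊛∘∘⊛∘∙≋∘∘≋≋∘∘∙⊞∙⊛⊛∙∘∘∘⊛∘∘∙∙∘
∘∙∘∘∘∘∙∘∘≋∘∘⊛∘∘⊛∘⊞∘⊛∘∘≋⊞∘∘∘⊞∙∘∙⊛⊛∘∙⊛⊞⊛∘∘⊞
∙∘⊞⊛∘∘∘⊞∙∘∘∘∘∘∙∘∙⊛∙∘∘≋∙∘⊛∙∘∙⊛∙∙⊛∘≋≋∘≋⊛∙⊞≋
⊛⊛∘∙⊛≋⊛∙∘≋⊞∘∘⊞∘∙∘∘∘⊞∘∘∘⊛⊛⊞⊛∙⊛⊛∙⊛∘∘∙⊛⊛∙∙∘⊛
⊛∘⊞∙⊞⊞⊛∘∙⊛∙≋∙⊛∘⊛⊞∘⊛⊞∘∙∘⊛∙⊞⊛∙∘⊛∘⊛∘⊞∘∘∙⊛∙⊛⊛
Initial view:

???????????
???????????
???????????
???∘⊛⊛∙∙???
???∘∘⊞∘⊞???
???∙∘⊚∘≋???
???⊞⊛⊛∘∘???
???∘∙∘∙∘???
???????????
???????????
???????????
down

???????????
???????????
???∘⊛⊛∙∙???
???∘∘⊞∘⊞???
???∙∘∘∘≋???
???⊞⊛⊚∘∘???
???∘∙∘∙∘???
???∘⊞⊞∘≋???
???????????
???????????
???????????

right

???????????
???????????
??∘⊛⊛∙∙????
??∘∘⊞∘⊞⊞???
??∙∘∘∘≋∘???
??⊞⊛⊛⊚∘∘???
??∘∙∘∙∘∘???
??∘⊞⊞∘≋∙???
???????????
???????????
???????????

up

???????????
???????????
???????????
??∘⊛⊛∙∙∙???
??∘∘⊞∘⊞⊞???
??∙∘∘⊚≋∘???
??⊞⊛⊛∘∘∘???
??∘∙∘∙∘∘???
??∘⊞⊞∘≋∙???
???????????
???????????

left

???????????
???????????
???????????
???∘⊛⊛∙∙∙??
???∘∘⊞∘⊞⊞??
???∙∘⊚∘≋∘??
???⊞⊛⊛∘∘∘??
???∘∙∘∙∘∘??
???∘⊞⊞∘≋∙??
???????????
???????????

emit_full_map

∘⊛⊛∙∙∙
∘∘⊞∘⊞⊞
∙∘⊚∘≋∘
⊞⊛⊛∘∘∘
∘∙∘∙∘∘
∘⊞⊞∘≋∙

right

???????????
???????????
???????????
??∘⊛⊛∙∙∙???
??∘∘⊞∘⊞⊞???
??∙∘∘⊚≋∘???
??⊞⊛⊛∘∘∘???
??∘∙∘∙∘∘???
??∘⊞⊞∘≋∙???
???????????
???????????

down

???????????
???????????
??∘⊛⊛∙∙∙???
??∘∘⊞∘⊞⊞???
??∙∘∘∘≋∘???
??⊞⊛⊛⊚∘∘???
??∘∙∘∙∘∘???
??∘⊞⊞∘≋∙???
???????????
???????????
???????????


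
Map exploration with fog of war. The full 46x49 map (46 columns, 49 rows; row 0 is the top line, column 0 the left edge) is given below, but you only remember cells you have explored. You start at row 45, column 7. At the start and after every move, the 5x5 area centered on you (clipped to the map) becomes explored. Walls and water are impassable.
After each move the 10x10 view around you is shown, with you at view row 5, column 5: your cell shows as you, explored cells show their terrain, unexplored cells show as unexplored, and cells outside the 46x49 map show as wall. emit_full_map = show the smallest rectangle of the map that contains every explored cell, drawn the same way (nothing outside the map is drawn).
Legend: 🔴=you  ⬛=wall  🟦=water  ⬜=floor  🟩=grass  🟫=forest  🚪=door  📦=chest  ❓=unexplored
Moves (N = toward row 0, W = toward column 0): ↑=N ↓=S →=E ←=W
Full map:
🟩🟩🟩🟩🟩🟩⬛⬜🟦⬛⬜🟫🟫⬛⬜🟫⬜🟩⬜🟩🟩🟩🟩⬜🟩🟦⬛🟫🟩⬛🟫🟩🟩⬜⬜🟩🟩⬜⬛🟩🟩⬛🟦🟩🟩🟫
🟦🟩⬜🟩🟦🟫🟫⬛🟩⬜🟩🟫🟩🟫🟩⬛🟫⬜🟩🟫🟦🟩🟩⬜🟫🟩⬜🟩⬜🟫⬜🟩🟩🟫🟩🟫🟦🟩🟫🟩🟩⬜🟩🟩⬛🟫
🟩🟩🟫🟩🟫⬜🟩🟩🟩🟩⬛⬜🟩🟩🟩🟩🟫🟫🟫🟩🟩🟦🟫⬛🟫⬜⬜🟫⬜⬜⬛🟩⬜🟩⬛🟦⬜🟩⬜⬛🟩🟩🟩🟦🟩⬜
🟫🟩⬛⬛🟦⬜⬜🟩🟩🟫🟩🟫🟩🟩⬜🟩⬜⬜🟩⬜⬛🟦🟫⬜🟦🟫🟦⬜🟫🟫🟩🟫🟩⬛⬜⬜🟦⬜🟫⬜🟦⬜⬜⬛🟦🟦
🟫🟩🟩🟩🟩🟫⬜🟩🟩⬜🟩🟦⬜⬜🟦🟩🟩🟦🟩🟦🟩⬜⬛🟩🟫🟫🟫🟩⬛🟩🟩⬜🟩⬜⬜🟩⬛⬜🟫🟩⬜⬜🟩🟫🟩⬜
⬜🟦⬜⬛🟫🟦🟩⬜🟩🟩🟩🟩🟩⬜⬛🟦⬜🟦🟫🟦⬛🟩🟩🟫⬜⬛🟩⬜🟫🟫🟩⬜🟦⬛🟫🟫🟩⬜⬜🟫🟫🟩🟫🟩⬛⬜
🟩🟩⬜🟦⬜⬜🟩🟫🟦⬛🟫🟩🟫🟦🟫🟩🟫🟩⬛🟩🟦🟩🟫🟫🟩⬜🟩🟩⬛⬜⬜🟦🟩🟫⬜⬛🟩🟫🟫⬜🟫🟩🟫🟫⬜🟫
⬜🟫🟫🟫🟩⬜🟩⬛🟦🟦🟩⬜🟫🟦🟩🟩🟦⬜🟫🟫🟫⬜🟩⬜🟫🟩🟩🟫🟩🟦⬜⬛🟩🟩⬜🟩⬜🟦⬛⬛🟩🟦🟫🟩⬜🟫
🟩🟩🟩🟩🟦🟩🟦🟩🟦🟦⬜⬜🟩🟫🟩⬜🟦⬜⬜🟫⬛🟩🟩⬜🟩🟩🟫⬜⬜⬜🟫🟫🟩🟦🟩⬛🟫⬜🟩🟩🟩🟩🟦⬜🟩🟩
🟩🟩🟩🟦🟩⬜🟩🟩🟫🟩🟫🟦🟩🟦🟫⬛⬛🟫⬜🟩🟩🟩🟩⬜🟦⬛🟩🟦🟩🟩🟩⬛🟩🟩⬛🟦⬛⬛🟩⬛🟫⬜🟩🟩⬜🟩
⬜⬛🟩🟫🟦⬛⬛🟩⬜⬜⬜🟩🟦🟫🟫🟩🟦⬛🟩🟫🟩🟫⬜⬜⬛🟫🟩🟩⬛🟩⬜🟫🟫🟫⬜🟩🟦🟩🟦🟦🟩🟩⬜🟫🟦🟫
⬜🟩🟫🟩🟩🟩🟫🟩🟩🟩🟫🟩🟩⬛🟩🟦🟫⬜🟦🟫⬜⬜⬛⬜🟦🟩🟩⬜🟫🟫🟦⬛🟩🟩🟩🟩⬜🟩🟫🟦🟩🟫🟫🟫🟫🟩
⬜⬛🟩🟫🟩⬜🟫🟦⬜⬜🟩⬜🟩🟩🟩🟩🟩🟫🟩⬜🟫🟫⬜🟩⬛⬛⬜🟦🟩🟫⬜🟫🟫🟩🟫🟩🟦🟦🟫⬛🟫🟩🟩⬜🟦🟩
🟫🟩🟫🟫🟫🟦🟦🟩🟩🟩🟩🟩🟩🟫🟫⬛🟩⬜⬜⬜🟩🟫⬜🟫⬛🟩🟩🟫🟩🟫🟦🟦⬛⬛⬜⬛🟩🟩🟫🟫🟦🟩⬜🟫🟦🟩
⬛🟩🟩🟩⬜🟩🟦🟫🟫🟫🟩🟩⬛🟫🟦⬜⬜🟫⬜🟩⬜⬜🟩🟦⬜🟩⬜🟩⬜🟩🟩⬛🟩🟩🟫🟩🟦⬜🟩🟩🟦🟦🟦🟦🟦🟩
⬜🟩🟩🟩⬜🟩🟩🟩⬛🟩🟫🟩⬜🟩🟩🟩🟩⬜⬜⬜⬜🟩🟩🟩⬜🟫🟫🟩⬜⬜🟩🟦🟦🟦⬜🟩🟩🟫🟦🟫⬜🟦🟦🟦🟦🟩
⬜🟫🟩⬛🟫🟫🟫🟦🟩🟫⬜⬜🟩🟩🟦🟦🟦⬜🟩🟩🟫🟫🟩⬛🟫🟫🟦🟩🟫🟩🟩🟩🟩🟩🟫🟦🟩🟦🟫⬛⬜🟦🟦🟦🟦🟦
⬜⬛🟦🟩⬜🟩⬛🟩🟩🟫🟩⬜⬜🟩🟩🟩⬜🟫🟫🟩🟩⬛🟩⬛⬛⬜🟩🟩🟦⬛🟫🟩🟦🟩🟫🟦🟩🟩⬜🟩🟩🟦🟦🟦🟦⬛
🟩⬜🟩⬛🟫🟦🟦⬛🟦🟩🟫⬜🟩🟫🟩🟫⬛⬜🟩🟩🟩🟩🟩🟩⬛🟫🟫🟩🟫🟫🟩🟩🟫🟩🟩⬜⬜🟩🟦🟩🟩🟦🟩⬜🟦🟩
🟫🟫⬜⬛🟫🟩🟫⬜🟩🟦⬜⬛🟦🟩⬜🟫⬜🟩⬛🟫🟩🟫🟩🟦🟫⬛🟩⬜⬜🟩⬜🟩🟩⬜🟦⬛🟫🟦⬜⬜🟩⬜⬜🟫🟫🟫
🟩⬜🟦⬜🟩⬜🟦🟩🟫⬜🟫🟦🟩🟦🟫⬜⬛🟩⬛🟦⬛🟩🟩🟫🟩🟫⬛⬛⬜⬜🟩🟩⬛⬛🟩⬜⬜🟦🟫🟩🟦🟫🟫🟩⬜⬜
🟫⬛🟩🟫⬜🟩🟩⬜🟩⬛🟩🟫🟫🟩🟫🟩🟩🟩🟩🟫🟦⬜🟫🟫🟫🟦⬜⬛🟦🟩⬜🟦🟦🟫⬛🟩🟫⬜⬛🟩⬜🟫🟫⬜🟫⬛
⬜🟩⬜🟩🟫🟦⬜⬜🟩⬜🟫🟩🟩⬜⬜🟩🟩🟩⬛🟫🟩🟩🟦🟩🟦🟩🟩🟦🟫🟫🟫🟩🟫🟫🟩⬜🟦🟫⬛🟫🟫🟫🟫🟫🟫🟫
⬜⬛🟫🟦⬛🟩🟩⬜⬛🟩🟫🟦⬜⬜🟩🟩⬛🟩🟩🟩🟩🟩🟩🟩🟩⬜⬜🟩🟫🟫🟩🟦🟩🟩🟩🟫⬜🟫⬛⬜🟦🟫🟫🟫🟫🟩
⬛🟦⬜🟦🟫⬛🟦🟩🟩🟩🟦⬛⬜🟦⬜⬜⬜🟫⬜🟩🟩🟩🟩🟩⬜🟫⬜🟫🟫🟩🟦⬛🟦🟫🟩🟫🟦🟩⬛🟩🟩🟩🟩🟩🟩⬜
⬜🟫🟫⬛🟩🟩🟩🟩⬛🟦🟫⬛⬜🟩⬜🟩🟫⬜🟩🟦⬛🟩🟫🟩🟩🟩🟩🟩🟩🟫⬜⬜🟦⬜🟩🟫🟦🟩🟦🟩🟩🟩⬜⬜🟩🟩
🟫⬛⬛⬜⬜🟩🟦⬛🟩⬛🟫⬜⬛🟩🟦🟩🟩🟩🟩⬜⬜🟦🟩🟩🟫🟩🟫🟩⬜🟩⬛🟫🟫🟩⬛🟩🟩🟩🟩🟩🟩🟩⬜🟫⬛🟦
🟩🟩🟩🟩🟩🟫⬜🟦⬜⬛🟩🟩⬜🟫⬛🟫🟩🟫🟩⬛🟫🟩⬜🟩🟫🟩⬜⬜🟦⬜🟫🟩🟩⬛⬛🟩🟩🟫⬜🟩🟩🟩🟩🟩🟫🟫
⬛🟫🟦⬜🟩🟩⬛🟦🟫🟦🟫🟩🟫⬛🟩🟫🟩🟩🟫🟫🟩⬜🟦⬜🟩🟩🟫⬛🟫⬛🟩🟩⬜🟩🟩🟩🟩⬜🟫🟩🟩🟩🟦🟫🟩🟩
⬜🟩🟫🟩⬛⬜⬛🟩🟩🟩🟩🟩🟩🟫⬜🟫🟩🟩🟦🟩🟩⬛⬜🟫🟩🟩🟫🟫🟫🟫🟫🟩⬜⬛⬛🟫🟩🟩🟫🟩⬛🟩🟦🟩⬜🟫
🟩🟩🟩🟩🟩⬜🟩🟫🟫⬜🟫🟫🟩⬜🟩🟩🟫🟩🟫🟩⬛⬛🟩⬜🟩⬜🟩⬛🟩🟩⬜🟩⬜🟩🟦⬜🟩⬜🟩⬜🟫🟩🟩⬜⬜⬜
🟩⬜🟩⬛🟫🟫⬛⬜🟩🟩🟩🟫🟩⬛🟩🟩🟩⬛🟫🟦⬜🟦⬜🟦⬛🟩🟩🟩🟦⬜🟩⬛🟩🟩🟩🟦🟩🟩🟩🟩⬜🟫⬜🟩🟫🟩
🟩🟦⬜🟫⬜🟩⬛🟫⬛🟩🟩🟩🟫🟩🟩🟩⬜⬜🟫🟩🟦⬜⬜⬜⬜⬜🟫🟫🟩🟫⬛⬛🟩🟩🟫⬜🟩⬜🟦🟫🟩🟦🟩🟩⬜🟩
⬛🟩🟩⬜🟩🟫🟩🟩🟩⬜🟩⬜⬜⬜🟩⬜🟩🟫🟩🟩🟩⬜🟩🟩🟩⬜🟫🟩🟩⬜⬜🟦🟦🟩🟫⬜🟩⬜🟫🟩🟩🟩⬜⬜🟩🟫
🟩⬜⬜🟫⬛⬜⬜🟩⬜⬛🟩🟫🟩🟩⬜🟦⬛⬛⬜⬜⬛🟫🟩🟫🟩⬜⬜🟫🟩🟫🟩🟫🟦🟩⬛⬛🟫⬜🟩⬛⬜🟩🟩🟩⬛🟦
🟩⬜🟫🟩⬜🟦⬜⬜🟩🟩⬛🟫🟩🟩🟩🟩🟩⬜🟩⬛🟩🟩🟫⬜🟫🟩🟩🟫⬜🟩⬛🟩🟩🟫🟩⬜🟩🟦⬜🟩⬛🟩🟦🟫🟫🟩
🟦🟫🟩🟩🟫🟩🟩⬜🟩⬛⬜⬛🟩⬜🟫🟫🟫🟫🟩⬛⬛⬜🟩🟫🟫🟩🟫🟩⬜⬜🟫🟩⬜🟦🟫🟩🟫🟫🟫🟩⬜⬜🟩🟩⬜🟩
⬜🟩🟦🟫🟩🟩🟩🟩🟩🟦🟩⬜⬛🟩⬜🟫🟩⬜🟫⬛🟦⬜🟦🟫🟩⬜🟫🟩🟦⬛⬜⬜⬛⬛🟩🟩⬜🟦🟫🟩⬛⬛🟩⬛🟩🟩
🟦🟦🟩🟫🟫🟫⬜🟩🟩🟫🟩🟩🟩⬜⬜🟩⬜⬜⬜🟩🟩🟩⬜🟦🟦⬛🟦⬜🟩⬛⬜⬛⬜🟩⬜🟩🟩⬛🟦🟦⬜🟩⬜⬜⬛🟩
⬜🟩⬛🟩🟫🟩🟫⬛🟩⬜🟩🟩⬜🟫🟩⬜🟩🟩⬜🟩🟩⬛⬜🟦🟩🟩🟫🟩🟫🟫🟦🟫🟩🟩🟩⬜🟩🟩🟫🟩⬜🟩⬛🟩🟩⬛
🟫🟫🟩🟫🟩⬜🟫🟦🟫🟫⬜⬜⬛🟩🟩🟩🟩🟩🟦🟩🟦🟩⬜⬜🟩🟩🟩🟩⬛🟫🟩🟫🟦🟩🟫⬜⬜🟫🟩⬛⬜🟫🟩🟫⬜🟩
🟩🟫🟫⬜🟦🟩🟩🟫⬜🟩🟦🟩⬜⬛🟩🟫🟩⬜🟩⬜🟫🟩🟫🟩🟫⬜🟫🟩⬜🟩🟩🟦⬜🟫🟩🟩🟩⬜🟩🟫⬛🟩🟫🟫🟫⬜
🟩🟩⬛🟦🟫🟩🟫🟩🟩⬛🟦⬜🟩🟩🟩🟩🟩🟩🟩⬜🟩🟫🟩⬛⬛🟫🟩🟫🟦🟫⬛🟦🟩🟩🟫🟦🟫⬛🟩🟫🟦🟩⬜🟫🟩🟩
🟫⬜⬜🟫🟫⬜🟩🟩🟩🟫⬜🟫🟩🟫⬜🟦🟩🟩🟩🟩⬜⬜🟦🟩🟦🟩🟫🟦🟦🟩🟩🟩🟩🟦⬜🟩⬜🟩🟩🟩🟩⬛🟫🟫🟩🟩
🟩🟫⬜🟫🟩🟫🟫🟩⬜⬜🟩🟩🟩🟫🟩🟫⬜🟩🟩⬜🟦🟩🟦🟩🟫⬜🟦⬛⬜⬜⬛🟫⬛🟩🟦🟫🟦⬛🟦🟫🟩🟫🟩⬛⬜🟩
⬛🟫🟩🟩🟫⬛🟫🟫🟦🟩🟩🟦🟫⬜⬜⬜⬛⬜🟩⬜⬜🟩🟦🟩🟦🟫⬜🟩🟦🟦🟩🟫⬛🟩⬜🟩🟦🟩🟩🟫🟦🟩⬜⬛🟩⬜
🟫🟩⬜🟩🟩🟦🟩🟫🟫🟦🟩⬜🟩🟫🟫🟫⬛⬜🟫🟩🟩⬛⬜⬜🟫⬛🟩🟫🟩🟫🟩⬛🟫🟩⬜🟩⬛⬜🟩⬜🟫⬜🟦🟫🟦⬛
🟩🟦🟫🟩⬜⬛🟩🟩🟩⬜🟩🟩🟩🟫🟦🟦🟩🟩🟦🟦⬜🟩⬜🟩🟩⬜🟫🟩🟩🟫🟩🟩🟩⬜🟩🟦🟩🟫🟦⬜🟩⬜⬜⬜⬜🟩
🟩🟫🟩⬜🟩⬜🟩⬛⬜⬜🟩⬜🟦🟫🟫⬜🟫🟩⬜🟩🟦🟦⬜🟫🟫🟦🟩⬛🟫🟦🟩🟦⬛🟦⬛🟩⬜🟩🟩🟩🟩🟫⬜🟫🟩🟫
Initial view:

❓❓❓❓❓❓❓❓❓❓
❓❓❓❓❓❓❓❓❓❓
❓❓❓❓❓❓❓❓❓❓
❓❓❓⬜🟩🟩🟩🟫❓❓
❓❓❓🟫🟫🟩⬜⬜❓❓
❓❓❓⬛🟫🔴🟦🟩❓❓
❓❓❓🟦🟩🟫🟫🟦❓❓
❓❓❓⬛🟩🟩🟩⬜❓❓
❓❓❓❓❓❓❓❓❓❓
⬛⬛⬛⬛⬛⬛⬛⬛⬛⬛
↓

❓❓❓❓❓❓❓❓❓❓
❓❓❓❓❓❓❓❓❓❓
❓❓❓⬜🟩🟩🟩🟫❓❓
❓❓❓🟫🟫🟩⬜⬜❓❓
❓❓❓⬛🟫🟫🟦🟩❓❓
❓❓❓🟦🟩🔴🟫🟦❓❓
❓❓❓⬛🟩🟩🟩⬜❓❓
❓❓❓⬜🟩⬛⬜⬜❓❓
⬛⬛⬛⬛⬛⬛⬛⬛⬛⬛
⬛⬛⬛⬛⬛⬛⬛⬛⬛⬛

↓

❓❓❓❓❓❓❓❓❓❓
❓❓❓⬜🟩🟩🟩🟫❓❓
❓❓❓🟫🟫🟩⬜⬜❓❓
❓❓❓⬛🟫🟫🟦🟩❓❓
❓❓❓🟦🟩🟫🟫🟦❓❓
❓❓❓⬛🟩🔴🟩⬜❓❓
❓❓❓⬜🟩⬛⬜⬜❓❓
⬛⬛⬛⬛⬛⬛⬛⬛⬛⬛
⬛⬛⬛⬛⬛⬛⬛⬛⬛⬛
⬛⬛⬛⬛⬛⬛⬛⬛⬛⬛

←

❓❓❓❓❓❓❓❓❓❓
❓❓❓❓⬜🟩🟩🟩🟫❓
❓❓❓❓🟫🟫🟩⬜⬜❓
❓❓❓🟫⬛🟫🟫🟦🟩❓
❓❓❓🟩🟦🟩🟫🟫🟦❓
❓❓❓⬜⬛🔴🟩🟩⬜❓
❓❓❓🟩⬜🟩⬛⬜⬜❓
⬛⬛⬛⬛⬛⬛⬛⬛⬛⬛
⬛⬛⬛⬛⬛⬛⬛⬛⬛⬛
⬛⬛⬛⬛⬛⬛⬛⬛⬛⬛

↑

❓❓❓❓❓❓❓❓❓❓
❓❓❓❓❓❓❓❓❓❓
❓❓❓❓⬜🟩🟩🟩🟫❓
❓❓❓🟩🟫🟫🟩⬜⬜❓
❓❓❓🟫⬛🟫🟫🟦🟩❓
❓❓❓🟩🟦🔴🟫🟫🟦❓
❓❓❓⬜⬛🟩🟩🟩⬜❓
❓❓❓🟩⬜🟩⬛⬜⬜❓
⬛⬛⬛⬛⬛⬛⬛⬛⬛⬛
⬛⬛⬛⬛⬛⬛⬛⬛⬛⬛

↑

❓❓❓❓❓❓❓❓❓❓
❓❓❓❓❓❓❓❓❓❓
❓❓❓❓❓❓❓❓❓❓
❓❓❓🟫⬜🟩🟩🟩🟫❓
❓❓❓🟩🟫🟫🟩⬜⬜❓
❓❓❓🟫⬛🔴🟫🟦🟩❓
❓❓❓🟩🟦🟩🟫🟫🟦❓
❓❓❓⬜⬛🟩🟩🟩⬜❓
❓❓❓🟩⬜🟩⬛⬜⬜❓
⬛⬛⬛⬛⬛⬛⬛⬛⬛⬛

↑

❓❓❓❓❓❓❓❓❓❓
❓❓❓❓❓❓❓❓❓❓
❓❓❓❓❓❓❓❓❓❓
❓❓❓🟫🟩🟫🟩🟩❓❓
❓❓❓🟫⬜🟩🟩🟩🟫❓
❓❓❓🟩🟫🔴🟩⬜⬜❓
❓❓❓🟫⬛🟫🟫🟦🟩❓
❓❓❓🟩🟦🟩🟫🟫🟦❓
❓❓❓⬜⬛🟩🟩🟩⬜❓
❓❓❓🟩⬜🟩⬛⬜⬜❓

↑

❓❓❓❓❓❓❓❓❓❓
❓❓❓❓❓❓❓❓❓❓
❓❓❓❓❓❓❓❓❓❓
❓❓❓🟦🟩🟩🟫⬜❓❓
❓❓❓🟫🟩🟫🟩🟩❓❓
❓❓❓🟫⬜🔴🟩🟩🟫❓
❓❓❓🟩🟫🟫🟩⬜⬜❓
❓❓❓🟫⬛🟫🟫🟦🟩❓
❓❓❓🟩🟦🟩🟫🟫🟦❓
❓❓❓⬜⬛🟩🟩🟩⬜❓

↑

❓❓❓❓❓❓❓❓❓❓
❓❓❓❓❓❓❓❓❓❓
❓❓❓❓❓❓❓❓❓❓
❓❓❓🟩⬜🟫🟦🟫❓❓
❓❓❓🟦🟩🟩🟫⬜❓❓
❓❓❓🟫🟩🔴🟩🟩❓❓
❓❓❓🟫⬜🟩🟩🟩🟫❓
❓❓❓🟩🟫🟫🟩⬜⬜❓
❓❓❓🟫⬛🟫🟫🟦🟩❓
❓❓❓🟩🟦🟩🟫🟫🟦❓

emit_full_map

🟩⬜🟫🟦🟫❓
🟦🟩🟩🟫⬜❓
🟫🟩🔴🟩🟩❓
🟫⬜🟩🟩🟩🟫
🟩🟫🟫🟩⬜⬜
🟫⬛🟫🟫🟦🟩
🟩🟦🟩🟫🟫🟦
⬜⬛🟩🟩🟩⬜
🟩⬜🟩⬛⬜⬜

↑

❓❓❓❓❓❓❓❓❓❓
❓❓❓❓❓❓❓❓❓❓
❓❓❓❓❓❓❓❓❓❓
❓❓❓🟫🟩🟫⬛🟩❓❓
❓❓❓🟩⬜🟫🟦🟫❓❓
❓❓❓🟦🟩🔴🟫⬜❓❓
❓❓❓🟫🟩🟫🟩🟩❓❓
❓❓❓🟫⬜🟩🟩🟩🟫❓
❓❓❓🟩🟫🟫🟩⬜⬜❓
❓❓❓🟫⬛🟫🟫🟦🟩❓

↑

❓❓❓❓❓❓❓❓❓❓
❓❓❓❓❓❓❓❓❓❓
❓❓❓❓❓❓❓❓❓❓
❓❓❓🟫🟫⬜🟩🟩❓❓
❓❓❓🟫🟩🟫⬛🟩❓❓
❓❓❓🟩⬜🔴🟦🟫❓❓
❓❓❓🟦🟩🟩🟫⬜❓❓
❓❓❓🟫🟩🟫🟩🟩❓❓
❓❓❓🟫⬜🟩🟩🟩🟫❓
❓❓❓🟩🟫🟫🟩⬜⬜❓

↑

❓❓❓❓❓❓❓❓❓❓
❓❓❓❓❓❓❓❓❓❓
❓❓❓❓❓❓❓❓❓❓
❓❓❓🟩🟩🟩🟩🟩❓❓
❓❓❓🟫🟫⬜🟩🟩❓❓
❓❓❓🟫🟩🔴⬛🟩❓❓
❓❓❓🟩⬜🟫🟦🟫❓❓
❓❓❓🟦🟩🟩🟫⬜❓❓
❓❓❓🟫🟩🟫🟩🟩❓❓
❓❓❓🟫⬜🟩🟩🟩🟫❓

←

❓❓❓❓❓❓❓❓❓❓
❓❓❓❓❓❓❓❓❓❓
❓❓❓❓❓❓❓❓❓❓
❓❓❓🟫🟩🟩🟩🟩🟩❓
❓❓❓🟫🟫🟫⬜🟩🟩❓
❓❓❓🟩🟫🔴🟫⬛🟩❓
❓❓❓🟫🟩⬜🟫🟦🟫❓
❓❓❓⬜🟦🟩🟩🟫⬜❓
❓❓❓❓🟫🟩🟫🟩🟩❓
❓❓❓❓🟫⬜🟩🟩🟩🟫

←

⬛❓❓❓❓❓❓❓❓❓
⬛❓❓❓❓❓❓❓❓❓
⬛❓❓❓❓❓❓❓❓❓
⬛❓❓🟦🟫🟩🟩🟩🟩🟩
⬛❓❓🟩🟫🟫🟫⬜🟩🟩
⬛❓❓⬛🟩🔴🟩🟫⬛🟩
⬛❓❓🟩🟫🟩⬜🟫🟦🟫
⬛❓❓🟫⬜🟦🟩🟩🟫⬜
⬛❓❓❓❓🟫🟩🟫🟩🟩
⬛❓❓❓❓🟫⬜🟩🟩🟩

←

⬛⬛❓❓❓❓❓❓❓❓
⬛⬛❓❓❓❓❓❓❓❓
⬛⬛❓❓❓❓❓❓❓❓
⬛⬛❓🟩🟦🟫🟩🟩🟩🟩
⬛⬛❓🟦🟩🟫🟫🟫⬜🟩
⬛⬛❓🟩⬛🔴🟫🟩🟫⬛
⬛⬛❓🟫🟩🟫🟩⬜🟫🟦
⬛⬛❓🟫🟫⬜🟦🟩🟩🟫
⬛⬛❓❓❓❓🟫🟩🟫🟩
⬛⬛❓❓❓❓🟫⬜🟩🟩

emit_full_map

🟩🟦🟫🟩🟩🟩🟩🟩❓
🟦🟩🟫🟫🟫⬜🟩🟩❓
🟩⬛🔴🟫🟩🟫⬛🟩❓
🟫🟩🟫🟩⬜🟫🟦🟫❓
🟫🟫⬜🟦🟩🟩🟫⬜❓
❓❓❓🟫🟩🟫🟩🟩❓
❓❓❓🟫⬜🟩🟩🟩🟫
❓❓❓🟩🟫🟫🟩⬜⬜
❓❓❓🟫⬛🟫🟫🟦🟩
❓❓❓🟩🟦🟩🟫🟫🟦
❓❓❓⬜⬛🟩🟩🟩⬜
❓❓❓🟩⬜🟩⬛⬜⬜

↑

⬛⬛❓❓❓❓❓❓❓❓
⬛⬛❓❓❓❓❓❓❓❓
⬛⬛❓❓❓❓❓❓❓❓
⬛⬛❓🟫🟩🟩🟫🟩❓❓
⬛⬛❓🟩🟦🟫🟩🟩🟩🟩
⬛⬛❓🟦🟩🔴🟫🟫⬜🟩
⬛⬛❓🟩⬛🟩🟫🟩🟫⬛
⬛⬛❓🟫🟩🟫🟩⬜🟫🟦
⬛⬛❓🟫🟫⬜🟦🟩🟩🟫
⬛⬛❓❓❓❓🟫🟩🟫🟩

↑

⬛⬛❓❓❓❓❓❓❓❓
⬛⬛❓❓❓❓❓❓❓❓
⬛⬛❓❓❓❓❓❓❓❓
⬛⬛❓⬜🟫🟩⬜🟦❓❓
⬛⬛❓🟫🟩🟩🟫🟩❓❓
⬛⬛❓🟩🟦🔴🟩🟩🟩🟩
⬛⬛❓🟦🟩🟫🟫🟫⬜🟩
⬛⬛❓🟩⬛🟩🟫🟩🟫⬛
⬛⬛❓🟫🟩🟫🟩⬜🟫🟦
⬛⬛❓🟫🟫⬜🟦🟩🟩🟫

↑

⬛⬛❓❓❓❓❓❓❓❓
⬛⬛❓❓❓❓❓❓❓❓
⬛⬛❓❓❓❓❓❓❓❓
⬛⬛❓⬜⬜🟫⬛⬜❓❓
⬛⬛❓⬜🟫🟩⬜🟦❓❓
⬛⬛❓🟫🟩🔴🟫🟩❓❓
⬛⬛❓🟩🟦🟫🟩🟩🟩🟩
⬛⬛❓🟦🟩🟫🟫🟫⬜🟩
⬛⬛❓🟩⬛🟩🟫🟩🟫⬛
⬛⬛❓🟫🟩🟫🟩⬜🟫🟦

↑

⬛⬛❓❓❓❓❓❓❓❓
⬛⬛❓❓❓❓❓❓❓❓
⬛⬛❓❓❓❓❓❓❓❓
⬛⬛❓🟩🟩⬜🟩🟫❓❓
⬛⬛❓⬜⬜🟫⬛⬜❓❓
⬛⬛❓⬜🟫🔴⬜🟦❓❓
⬛⬛❓🟫🟩🟩🟫🟩❓❓
⬛⬛❓🟩🟦🟫🟩🟩🟩🟩
⬛⬛❓🟦🟩🟫🟫🟫⬜🟩
⬛⬛❓🟩⬛🟩🟫🟩🟫⬛

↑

⬛⬛❓❓❓❓❓❓❓❓
⬛⬛❓❓❓❓❓❓❓❓
⬛⬛❓❓❓❓❓❓❓❓
⬛⬛❓🟦⬜🟫⬜🟩❓❓
⬛⬛❓🟩🟩⬜🟩🟫❓❓
⬛⬛❓⬜⬜🔴⬛⬜❓❓
⬛⬛❓⬜🟫🟩⬜🟦❓❓
⬛⬛❓🟫🟩🟩🟫🟩❓❓
⬛⬛❓🟩🟦🟫🟩🟩🟩🟩
⬛⬛❓🟦🟩🟫🟫🟫⬜🟩

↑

⬛⬛❓❓❓❓❓❓❓❓
⬛⬛❓❓❓❓❓❓❓❓
⬛⬛❓❓❓❓❓❓❓❓
⬛⬛❓⬜🟩⬛🟫🟫❓❓
⬛⬛❓🟦⬜🟫⬜🟩❓❓
⬛⬛❓🟩🟩🔴🟩🟫❓❓
⬛⬛❓⬜⬜🟫⬛⬜❓❓
⬛⬛❓⬜🟫🟩⬜🟦❓❓
⬛⬛❓🟫🟩🟩🟫🟩❓❓
⬛⬛❓🟩🟦🟫🟩🟩🟩🟩

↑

⬛⬛❓❓❓❓❓❓❓❓
⬛⬛❓❓❓❓❓❓❓❓
⬛⬛❓❓❓❓❓❓❓❓
⬛⬛❓🟩🟩🟩🟩⬜❓❓
⬛⬛❓⬜🟩⬛🟫🟫❓❓
⬛⬛❓🟦⬜🔴⬜🟩❓❓
⬛⬛❓🟩🟩⬜🟩🟫❓❓
⬛⬛❓⬜⬜🟫⬛⬜❓❓
⬛⬛❓⬜🟫🟩⬜🟦❓❓
⬛⬛❓🟫🟩🟩🟫🟩❓❓

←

⬛⬛⬛❓❓❓❓❓❓❓
⬛⬛⬛❓❓❓❓❓❓❓
⬛⬛⬛❓❓❓❓❓❓❓
⬛⬛⬛🟩🟩🟩🟩🟩⬜❓
⬛⬛⬛🟩⬜🟩⬛🟫🟫❓
⬛⬛⬛🟩🟦🔴🟫⬜🟩❓
⬛⬛⬛⬛🟩🟩⬜🟩🟫❓
⬛⬛⬛🟩⬜⬜🟫⬛⬜❓
⬛⬛⬛❓⬜🟫🟩⬜🟦❓
⬛⬛⬛❓🟫🟩🟩🟫🟩❓

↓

⬛⬛⬛❓❓❓❓❓❓❓
⬛⬛⬛❓❓❓❓❓❓❓
⬛⬛⬛🟩🟩🟩🟩🟩⬜❓
⬛⬛⬛🟩⬜🟩⬛🟫🟫❓
⬛⬛⬛🟩🟦⬜🟫⬜🟩❓
⬛⬛⬛⬛🟩🔴⬜🟩🟫❓
⬛⬛⬛🟩⬜⬜🟫⬛⬜❓
⬛⬛⬛🟩⬜🟫🟩⬜🟦❓
⬛⬛⬛❓🟫🟩🟩🟫🟩❓
⬛⬛⬛❓🟩🟦🟫🟩🟩🟩

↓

⬛⬛⬛❓❓❓❓❓❓❓
⬛⬛⬛🟩🟩🟩🟩🟩⬜❓
⬛⬛⬛🟩⬜🟩⬛🟫🟫❓
⬛⬛⬛🟩🟦⬜🟫⬜🟩❓
⬛⬛⬛⬛🟩🟩⬜🟩🟫❓
⬛⬛⬛🟩⬜🔴🟫⬛⬜❓
⬛⬛⬛🟩⬜🟫🟩⬜🟦❓
⬛⬛⬛🟦🟫🟩🟩🟫🟩❓
⬛⬛⬛❓🟩🟦🟫🟩🟩🟩
⬛⬛⬛❓🟦🟩🟫🟫🟫⬜

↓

⬛⬛⬛🟩🟩🟩🟩🟩⬜❓
⬛⬛⬛🟩⬜🟩⬛🟫🟫❓
⬛⬛⬛🟩🟦⬜🟫⬜🟩❓
⬛⬛⬛⬛🟩🟩⬜🟩🟫❓
⬛⬛⬛🟩⬜⬜🟫⬛⬜❓
⬛⬛⬛🟩⬜🔴🟩⬜🟦❓
⬛⬛⬛🟦🟫🟩🟩🟫🟩❓
⬛⬛⬛⬜🟩🟦🟫🟩🟩🟩
⬛⬛⬛❓🟦🟩🟫🟫🟫⬜
⬛⬛⬛❓🟩⬛🟩🟫🟩🟫

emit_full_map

🟩🟩🟩🟩🟩⬜❓❓❓❓
🟩⬜🟩⬛🟫🟫❓❓❓❓
🟩🟦⬜🟫⬜🟩❓❓❓❓
⬛🟩🟩⬜🟩🟫❓❓❓❓
🟩⬜⬜🟫⬛⬜❓❓❓❓
🟩⬜🔴🟩⬜🟦❓❓❓❓
🟦🟫🟩🟩🟫🟩❓❓❓❓
⬜🟩🟦🟫🟩🟩🟩🟩🟩❓
❓🟦🟩🟫🟫🟫⬜🟩🟩❓
❓🟩⬛🟩🟫🟩🟫⬛🟩❓
❓🟫🟩🟫🟩⬜🟫🟦🟫❓
❓🟫🟫⬜🟦🟩🟩🟫⬜❓
❓❓❓❓🟫🟩🟫🟩🟩❓
❓❓❓❓🟫⬜🟩🟩🟩🟫
❓❓❓❓🟩🟫🟫🟩⬜⬜
❓❓❓❓🟫⬛🟫🟫🟦🟩
❓❓❓❓🟩🟦🟩🟫🟫🟦
❓❓❓❓⬜⬛🟩🟩🟩⬜
❓❓❓❓🟩⬜🟩⬛⬜⬜
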